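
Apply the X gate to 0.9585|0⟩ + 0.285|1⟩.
0.285|0⟩ + 0.9585|1⟩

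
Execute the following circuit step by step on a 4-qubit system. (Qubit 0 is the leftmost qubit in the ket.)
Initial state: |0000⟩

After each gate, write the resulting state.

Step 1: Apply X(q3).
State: |0001⟩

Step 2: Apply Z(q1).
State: |0001⟩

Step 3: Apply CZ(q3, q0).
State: |0001⟩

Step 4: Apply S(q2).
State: |0001⟩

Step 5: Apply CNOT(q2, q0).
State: |0001⟩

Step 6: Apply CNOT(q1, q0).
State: |0001⟩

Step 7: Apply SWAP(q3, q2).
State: |0010⟩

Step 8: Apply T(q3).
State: |0010⟩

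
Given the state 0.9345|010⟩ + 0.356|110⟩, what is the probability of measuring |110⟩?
0.1267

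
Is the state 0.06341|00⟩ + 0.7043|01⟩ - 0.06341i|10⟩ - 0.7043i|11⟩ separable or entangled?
Separable

Writing the state as a|00⟩ + b|01⟩ + c|10⟩ + d|11⟩, it is a product state iff ad − bc = 0.
Here (a, b, c, d) = (0.06341, 0.7043, -0.06341i, -0.7043i): ad − bc = (0.06341)(-0.7043i) − (0.7043)(-0.06341i) = 0, so the state is separable.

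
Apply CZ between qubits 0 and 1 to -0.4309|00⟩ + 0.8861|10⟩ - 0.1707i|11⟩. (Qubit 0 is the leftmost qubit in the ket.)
-0.4309|00⟩ + 0.8861|10⟩ + 0.1707i|11⟩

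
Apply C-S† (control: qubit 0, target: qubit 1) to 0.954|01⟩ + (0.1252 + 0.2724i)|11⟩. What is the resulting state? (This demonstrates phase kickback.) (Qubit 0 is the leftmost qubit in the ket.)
0.954|01⟩ + (0.2724 - 0.1252i)|11⟩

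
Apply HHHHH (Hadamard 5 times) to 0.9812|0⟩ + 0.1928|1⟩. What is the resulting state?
0.8301|0⟩ + 0.5575|1⟩

H² = I, so H^5 = H: a single Hadamard. With (a, b) = (0.9812, 0.1928), H gives ((a + b)/√2, (a − b)/√2) = (0.8301, 0.5575).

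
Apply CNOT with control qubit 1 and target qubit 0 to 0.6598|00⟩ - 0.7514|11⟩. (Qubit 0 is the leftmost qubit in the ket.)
0.6598|00⟩ - 0.7514|01⟩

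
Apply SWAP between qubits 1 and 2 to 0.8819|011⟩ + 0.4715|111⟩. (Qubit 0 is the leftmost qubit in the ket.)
0.8819|011⟩ + 0.4715|111⟩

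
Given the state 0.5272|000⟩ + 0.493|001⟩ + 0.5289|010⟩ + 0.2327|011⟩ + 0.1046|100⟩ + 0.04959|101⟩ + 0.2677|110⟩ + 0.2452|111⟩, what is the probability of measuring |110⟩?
0.07166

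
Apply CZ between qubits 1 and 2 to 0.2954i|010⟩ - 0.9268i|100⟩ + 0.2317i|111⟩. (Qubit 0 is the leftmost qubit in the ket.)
0.2954i|010⟩ - 0.9268i|100⟩ - 0.2317i|111⟩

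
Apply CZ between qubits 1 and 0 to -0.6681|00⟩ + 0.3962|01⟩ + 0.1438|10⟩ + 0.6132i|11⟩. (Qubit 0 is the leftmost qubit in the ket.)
-0.6681|00⟩ + 0.3962|01⟩ + 0.1438|10⟩ - 0.6132i|11⟩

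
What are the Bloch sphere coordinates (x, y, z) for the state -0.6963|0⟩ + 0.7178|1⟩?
(-0.9996, 0, -0.0304)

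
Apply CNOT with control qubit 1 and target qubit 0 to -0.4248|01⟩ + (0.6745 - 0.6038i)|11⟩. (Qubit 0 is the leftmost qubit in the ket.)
(0.6745 - 0.6038i)|01⟩ - 0.4248|11⟩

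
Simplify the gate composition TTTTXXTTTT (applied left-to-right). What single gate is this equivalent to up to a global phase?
I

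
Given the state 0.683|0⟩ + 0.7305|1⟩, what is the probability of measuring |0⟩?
0.4665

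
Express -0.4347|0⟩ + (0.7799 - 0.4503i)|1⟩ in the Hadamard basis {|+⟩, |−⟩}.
(0.2441 - 0.3184i)|+⟩ + (-0.8589 + 0.3184i)|−⟩

With |ψ⟩ = α|0⟩ + β|1⟩, the Hadamard-basis coefficients are ⟨+|ψ⟩ = (α + β)/√2 and ⟨−|ψ⟩ = (α − β)/√2.
Here α = -0.4347, β = (0.7799 - 0.4503i): (α + β)/√2 = (0.2441 - 0.3184i), (α − β)/√2 = (-0.8589 + 0.3184i).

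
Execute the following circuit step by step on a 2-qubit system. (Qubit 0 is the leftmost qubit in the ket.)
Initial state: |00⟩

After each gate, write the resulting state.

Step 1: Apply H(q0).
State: 1/√2|00⟩ + 1/√2|10⟩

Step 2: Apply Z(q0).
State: 1/√2|00⟩ - 1/√2|10⟩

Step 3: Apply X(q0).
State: -1/√2|00⟩ + 1/√2|10⟩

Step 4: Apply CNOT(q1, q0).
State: -1/√2|00⟩ + 1/√2|10⟩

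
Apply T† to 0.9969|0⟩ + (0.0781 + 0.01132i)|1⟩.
0.9969|0⟩ + (0.06323 - 0.04722i)|1⟩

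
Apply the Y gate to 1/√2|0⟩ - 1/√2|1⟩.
(1/√2)i|0⟩ + (1/√2)i|1⟩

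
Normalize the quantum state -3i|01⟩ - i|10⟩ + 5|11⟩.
-0.5071i|01⟩ - 0.169i|10⟩ + 0.8452|11⟩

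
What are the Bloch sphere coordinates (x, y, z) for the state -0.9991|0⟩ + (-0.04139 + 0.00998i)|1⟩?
(0.08271, -0.01994, 0.9964)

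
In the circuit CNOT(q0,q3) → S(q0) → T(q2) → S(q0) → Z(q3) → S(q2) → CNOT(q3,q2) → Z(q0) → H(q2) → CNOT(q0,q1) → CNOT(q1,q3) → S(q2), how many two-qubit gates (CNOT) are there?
4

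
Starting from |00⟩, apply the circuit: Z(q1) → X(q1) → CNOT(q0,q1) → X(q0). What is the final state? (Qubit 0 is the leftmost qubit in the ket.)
|11⟩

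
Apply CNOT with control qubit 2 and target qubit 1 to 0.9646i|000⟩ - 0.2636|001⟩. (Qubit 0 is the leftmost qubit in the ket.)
0.9646i|000⟩ - 0.2636|011⟩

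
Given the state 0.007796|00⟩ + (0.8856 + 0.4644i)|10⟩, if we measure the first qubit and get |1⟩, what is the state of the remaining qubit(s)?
(0.8856 + 0.4644i)|0⟩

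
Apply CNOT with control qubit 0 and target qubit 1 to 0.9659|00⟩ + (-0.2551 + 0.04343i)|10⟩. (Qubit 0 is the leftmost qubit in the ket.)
0.9659|00⟩ + (-0.2551 + 0.04343i)|11⟩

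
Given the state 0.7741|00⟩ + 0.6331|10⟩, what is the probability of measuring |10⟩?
0.4008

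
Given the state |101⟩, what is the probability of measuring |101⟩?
1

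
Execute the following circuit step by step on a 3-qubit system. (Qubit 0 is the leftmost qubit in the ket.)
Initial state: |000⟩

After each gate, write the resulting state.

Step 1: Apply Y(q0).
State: i|100⟩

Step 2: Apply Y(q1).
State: -|110⟩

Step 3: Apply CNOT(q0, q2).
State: -|111⟩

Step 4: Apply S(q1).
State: -i|111⟩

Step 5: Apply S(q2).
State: |111⟩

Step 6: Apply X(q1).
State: |101⟩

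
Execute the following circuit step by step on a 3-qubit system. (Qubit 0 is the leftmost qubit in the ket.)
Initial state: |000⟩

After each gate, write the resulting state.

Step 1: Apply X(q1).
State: |010⟩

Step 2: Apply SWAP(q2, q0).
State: |010⟩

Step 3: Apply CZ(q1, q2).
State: |010⟩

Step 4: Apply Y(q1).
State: -i|000⟩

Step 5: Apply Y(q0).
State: |100⟩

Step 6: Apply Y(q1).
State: i|110⟩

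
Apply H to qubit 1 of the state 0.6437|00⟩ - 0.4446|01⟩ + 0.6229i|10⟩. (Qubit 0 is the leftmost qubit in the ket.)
0.1408|00⟩ + 0.7695|01⟩ + 0.4405i|10⟩ + 0.4405i|11⟩

H on qubit 1 mixes each pair of kets that differ only in qubit 1: amplitudes (a, b) of (|…0…⟩, |…1…⟩) become ((a + b)/√2, (a − b)/√2). Kets absent from the input have amplitude 0.
(|00⟩, |01⟩): (a, b) = (0.6437, -0.4446) → (0.1408, 0.7695)
(|10⟩, |11⟩): (a, b) = (0.6229i, 0) → (0.4405i, 0.4405i)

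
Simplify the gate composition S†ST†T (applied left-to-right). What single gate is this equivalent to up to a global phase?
I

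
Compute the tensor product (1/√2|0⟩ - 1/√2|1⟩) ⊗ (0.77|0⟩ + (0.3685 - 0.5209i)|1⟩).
0.5445|00⟩ + (0.2606 - 0.3683i)|01⟩ - 0.5445|10⟩ + (-0.2606 + 0.3683i)|11⟩

amp(|b₁b₂…⟩) = product of the factor amplitudes for bits b₁, b₂, …; only kets whose every factor amplitude is nonzero survive.
|00⟩: (1/√2)(0.77) = 0.5445
|01⟩: (1/√2)(0.3685 - 0.5209i) = (0.2606 - 0.3683i)
|10⟩: (-1/√2)(0.77) = -0.5445
|11⟩: (-1/√2)(0.3685 - 0.5209i) = (-0.2606 + 0.3683i)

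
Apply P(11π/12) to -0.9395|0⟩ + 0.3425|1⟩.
-0.9395|0⟩ + (-0.3308 + 0.08865i)|1⟩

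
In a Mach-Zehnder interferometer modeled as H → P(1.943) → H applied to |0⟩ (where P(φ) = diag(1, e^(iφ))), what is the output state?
(0.3182 + 0.4658i)|0⟩ + (0.6818 - 0.4658i)|1⟩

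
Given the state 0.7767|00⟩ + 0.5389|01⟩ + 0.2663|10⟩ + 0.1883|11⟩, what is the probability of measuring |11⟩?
0.03546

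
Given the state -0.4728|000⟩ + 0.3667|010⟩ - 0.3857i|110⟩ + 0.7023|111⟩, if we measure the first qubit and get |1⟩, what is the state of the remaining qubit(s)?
-0.4814i|10⟩ + 0.8765|11⟩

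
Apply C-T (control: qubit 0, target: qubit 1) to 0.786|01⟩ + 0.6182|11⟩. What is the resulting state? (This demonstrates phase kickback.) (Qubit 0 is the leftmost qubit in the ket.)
0.786|01⟩ + (0.4371 + 0.4371i)|11⟩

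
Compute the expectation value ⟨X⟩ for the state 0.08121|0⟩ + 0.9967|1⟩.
0.1619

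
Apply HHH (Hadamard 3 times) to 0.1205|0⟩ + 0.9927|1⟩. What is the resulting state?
0.7872|0⟩ - 0.6167|1⟩

H² = I, so H^3 = H: a single Hadamard. With (a, b) = (0.1205, 0.9927), H gives ((a + b)/√2, (a − b)/√2) = (0.7872, -0.6167).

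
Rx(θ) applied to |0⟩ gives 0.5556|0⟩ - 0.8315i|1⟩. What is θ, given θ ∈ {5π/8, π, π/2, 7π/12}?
5π/8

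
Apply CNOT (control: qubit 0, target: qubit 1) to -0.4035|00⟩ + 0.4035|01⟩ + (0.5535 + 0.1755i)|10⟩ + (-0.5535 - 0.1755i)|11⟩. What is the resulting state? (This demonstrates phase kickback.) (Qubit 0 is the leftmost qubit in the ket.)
-0.4035|00⟩ + 0.4035|01⟩ + (-0.5535 - 0.1755i)|10⟩ + (0.5535 + 0.1755i)|11⟩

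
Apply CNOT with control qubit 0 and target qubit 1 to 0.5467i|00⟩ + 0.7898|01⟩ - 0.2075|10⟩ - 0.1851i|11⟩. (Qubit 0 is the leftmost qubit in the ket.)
0.5467i|00⟩ + 0.7898|01⟩ - 0.1851i|10⟩ - 0.2075|11⟩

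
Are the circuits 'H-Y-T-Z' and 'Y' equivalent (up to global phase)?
No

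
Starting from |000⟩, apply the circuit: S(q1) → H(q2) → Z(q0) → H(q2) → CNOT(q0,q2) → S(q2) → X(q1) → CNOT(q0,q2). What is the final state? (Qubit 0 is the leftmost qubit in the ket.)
|010⟩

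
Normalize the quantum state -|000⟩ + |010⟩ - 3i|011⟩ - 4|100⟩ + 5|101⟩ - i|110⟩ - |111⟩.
-0.1361|000⟩ + 0.1361|010⟩ - (1/√6)i|011⟩ - 0.5443|100⟩ + 0.6804|101⟩ - 0.1361i|110⟩ - 0.1361|111⟩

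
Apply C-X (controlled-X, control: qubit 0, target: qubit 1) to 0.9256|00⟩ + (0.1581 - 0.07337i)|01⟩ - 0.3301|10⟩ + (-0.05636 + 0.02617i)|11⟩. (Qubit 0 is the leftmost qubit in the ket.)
0.9256|00⟩ + (0.1581 - 0.07337i)|01⟩ + (-0.05636 + 0.02617i)|10⟩ - 0.3301|11⟩

C-X leaves the control-|0⟩ kets |00⟩, |01⟩ unchanged and applies X to qubit 1 on the control-|1⟩ pair (|10⟩, |11⟩).
X = [[0, 1], [1, 0]].
With a = amp(|10⟩) = -0.3301 and b = amp(|11⟩) = (-0.05636 + 0.02617i):
new amp(|10⟩) = (1)·b = (-0.05636 + 0.02617i)
new amp(|11⟩) = (1)·a = -0.3301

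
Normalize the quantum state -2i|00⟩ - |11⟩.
-0.8944i|00⟩ - 1/√5|11⟩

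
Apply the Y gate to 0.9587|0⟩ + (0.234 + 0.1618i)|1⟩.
(0.1618 - 0.234i)|0⟩ + 0.9587i|1⟩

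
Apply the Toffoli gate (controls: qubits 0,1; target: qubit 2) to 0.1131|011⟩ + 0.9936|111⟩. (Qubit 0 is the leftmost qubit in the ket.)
0.1131|011⟩ + 0.9936|110⟩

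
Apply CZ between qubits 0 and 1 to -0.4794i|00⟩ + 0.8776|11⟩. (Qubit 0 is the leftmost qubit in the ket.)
-0.4794i|00⟩ - 0.8776|11⟩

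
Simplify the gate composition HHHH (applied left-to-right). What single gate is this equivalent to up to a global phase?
I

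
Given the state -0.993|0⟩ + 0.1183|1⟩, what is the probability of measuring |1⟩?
0.01399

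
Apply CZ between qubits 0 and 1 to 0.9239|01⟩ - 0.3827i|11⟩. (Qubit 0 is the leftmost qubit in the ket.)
0.9239|01⟩ + 0.3827i|11⟩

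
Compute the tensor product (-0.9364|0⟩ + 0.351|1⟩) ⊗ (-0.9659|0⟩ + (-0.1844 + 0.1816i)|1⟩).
0.9045|00⟩ + (0.1727 - 0.1701i)|01⟩ - 0.339|10⟩ + (-0.06472 + 0.06374i)|11⟩

amp(|b₁b₂…⟩) = product of the factor amplitudes for bits b₁, b₂, …; only kets whose every factor amplitude is nonzero survive.
|00⟩: (-0.9364)(-0.9659) = 0.9045
|01⟩: (-0.9364)(-0.1844 + 0.1816i) = (0.1727 - 0.1701i)
|10⟩: (0.351)(-0.9659) = -0.339
|11⟩: (0.351)(-0.1844 + 0.1816i) = (-0.06472 + 0.06374i)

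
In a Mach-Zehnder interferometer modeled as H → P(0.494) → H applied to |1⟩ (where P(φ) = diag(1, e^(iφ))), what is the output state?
(0.05978 - 0.2371i)|0⟩ + (0.9402 + 0.2371i)|1⟩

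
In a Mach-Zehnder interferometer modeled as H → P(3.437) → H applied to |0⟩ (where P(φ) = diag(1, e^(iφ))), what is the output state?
(0.02166 - 0.1456i)|0⟩ + (0.9783 + 0.1456i)|1⟩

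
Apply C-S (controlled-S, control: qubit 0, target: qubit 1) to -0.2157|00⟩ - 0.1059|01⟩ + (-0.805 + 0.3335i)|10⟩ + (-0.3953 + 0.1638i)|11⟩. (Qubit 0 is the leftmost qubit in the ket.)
-0.2157|00⟩ - 0.1059|01⟩ + (-0.805 + 0.3335i)|10⟩ + (-0.1638 - 0.3953i)|11⟩

C-S leaves the control-|0⟩ kets |00⟩, |01⟩ unchanged and applies S to qubit 1 on the control-|1⟩ pair (|10⟩, |11⟩).
S = [[1, 0], [0, i]].
With a = amp(|10⟩) = (-0.805 + 0.3335i) and b = amp(|11⟩) = (-0.3953 + 0.1638i):
new amp(|10⟩) = (1)·a = (-0.805 + 0.3335i)
new amp(|11⟩) = (i)·b = (-0.1638 - 0.3953i)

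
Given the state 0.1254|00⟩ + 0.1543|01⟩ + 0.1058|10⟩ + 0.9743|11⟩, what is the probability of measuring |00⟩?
0.01573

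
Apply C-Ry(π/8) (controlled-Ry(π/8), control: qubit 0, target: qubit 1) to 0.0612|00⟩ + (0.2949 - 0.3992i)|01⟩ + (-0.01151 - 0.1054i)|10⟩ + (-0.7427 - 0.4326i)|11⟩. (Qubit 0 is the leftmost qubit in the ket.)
0.0612|00⟩ + (0.2949 - 0.3992i)|01⟩ + (0.1336 - 0.01898i)|10⟩ + (-0.7307 - 0.4449i)|11⟩

C-Ry(π/8) leaves the control-|0⟩ kets |00⟩, |01⟩ unchanged and applies Ry(π/8) to qubit 1 on the control-|1⟩ pair (|10⟩, |11⟩).
Ry(π/8) = [[cos(θ/2), −sin(θ/2)], [sin(θ/2), cos(θ/2)]]; θ = π/8, cos(θ/2) ≈ 0.980785, sin(θ/2) ≈ 0.19509.
With a = amp(|10⟩) = (-0.01151 - 0.1054i) and b = amp(|11⟩) = (-0.7427 - 0.4326i):
new amp(|10⟩) = (0.980785)·a + (-0.19509)·b = (0.1336 - 0.01898i)
new amp(|11⟩) = (0.19509)·a + (0.980785)·b = (-0.7307 - 0.4449i)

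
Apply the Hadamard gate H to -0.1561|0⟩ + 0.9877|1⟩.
0.588|0⟩ - 0.8088|1⟩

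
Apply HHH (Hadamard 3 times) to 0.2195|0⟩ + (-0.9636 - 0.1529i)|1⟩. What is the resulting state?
(-0.5262 - 0.1081i)|0⟩ + (0.8366 + 0.1081i)|1⟩

H² = I, so H^3 = H: a single Hadamard. With (a, b) = (0.2195, (-0.9636 - 0.1529i)), H gives ((a + b)/√2, (a − b)/√2) = ((-0.5262 - 0.1081i), (0.8366 + 0.1081i)).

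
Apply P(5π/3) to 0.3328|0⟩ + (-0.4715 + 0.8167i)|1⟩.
0.3328|0⟩ + (0.4715 + 0.8167i)|1⟩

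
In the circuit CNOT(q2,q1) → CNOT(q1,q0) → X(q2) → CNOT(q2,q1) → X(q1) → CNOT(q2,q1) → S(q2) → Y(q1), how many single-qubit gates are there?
4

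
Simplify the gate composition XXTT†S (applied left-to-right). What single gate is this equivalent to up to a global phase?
S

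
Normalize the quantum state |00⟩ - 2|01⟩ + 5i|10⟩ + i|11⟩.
0.1796|00⟩ - 0.3592|01⟩ + 0.898i|10⟩ + 0.1796i|11⟩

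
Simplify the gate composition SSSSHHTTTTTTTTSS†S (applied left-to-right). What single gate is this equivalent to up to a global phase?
S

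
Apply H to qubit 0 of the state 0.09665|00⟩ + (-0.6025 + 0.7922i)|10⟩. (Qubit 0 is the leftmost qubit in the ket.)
(-0.3577 + 0.5602i)|00⟩ + (0.4944 - 0.5602i)|10⟩

H on qubit 0 mixes each pair of kets that differ only in qubit 0: amplitudes (a, b) of (|…0…⟩, |…1…⟩) become ((a + b)/√2, (a − b)/√2). Kets absent from the input have amplitude 0.
(|00⟩, |10⟩): (a, b) = (0.09665, (-0.6025 + 0.7922i)) → ((-0.3577 + 0.5602i), (0.4944 - 0.5602i))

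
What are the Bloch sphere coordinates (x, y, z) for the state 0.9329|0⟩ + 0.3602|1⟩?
(0.6721, 0, 0.7406)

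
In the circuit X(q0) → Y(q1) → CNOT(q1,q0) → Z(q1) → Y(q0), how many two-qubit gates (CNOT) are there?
1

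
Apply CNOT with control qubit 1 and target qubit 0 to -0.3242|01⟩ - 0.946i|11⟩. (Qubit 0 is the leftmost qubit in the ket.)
-0.946i|01⟩ - 0.3242|11⟩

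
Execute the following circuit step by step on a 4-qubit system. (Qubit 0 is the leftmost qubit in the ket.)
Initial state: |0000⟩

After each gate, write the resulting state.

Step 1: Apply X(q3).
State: |0001⟩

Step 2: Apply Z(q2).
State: |0001⟩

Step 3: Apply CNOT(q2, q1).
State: |0001⟩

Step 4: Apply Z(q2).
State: |0001⟩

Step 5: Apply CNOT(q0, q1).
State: |0001⟩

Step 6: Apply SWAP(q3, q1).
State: |0100⟩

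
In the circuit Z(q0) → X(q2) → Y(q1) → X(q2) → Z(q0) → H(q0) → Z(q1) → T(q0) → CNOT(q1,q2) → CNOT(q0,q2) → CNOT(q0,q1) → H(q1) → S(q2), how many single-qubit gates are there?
10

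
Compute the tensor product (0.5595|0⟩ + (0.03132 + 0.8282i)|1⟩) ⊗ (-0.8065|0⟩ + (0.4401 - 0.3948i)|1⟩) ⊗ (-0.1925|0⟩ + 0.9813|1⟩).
0.08686|000⟩ - 0.4428|001⟩ + (-0.0474 + 0.04252i)|010⟩ + (0.2416 - 0.2168i)|011⟩ + (0.004862 + 0.1286i)|100⟩ + (-0.02479 - 0.6555i)|101⟩ + (-0.0656 - 0.06778i)|110⟩ + (0.3344 + 0.3455i)|111⟩

amp(|b₁b₂…⟩) = product of the factor amplitudes for bits b₁, b₂, …; only kets whose every factor amplitude is nonzero survive.
|000⟩: (0.5595)(-0.8065)(-0.1925) = 0.08686
|001⟩: (0.5595)(-0.8065)(0.9813) = -0.4428
|010⟩: (0.5595)(0.4401 - 0.3948i)(-0.1925) = (-0.0474 + 0.04252i)
|011⟩: (0.5595)(0.4401 - 0.3948i)(0.9813) = (0.2416 - 0.2168i)
|100⟩: (0.03132 + 0.8282i)(-0.8065)(-0.1925) = (0.004862 + 0.1286i)
|101⟩: (0.03132 + 0.8282i)(-0.8065)(0.9813) = (-0.02479 - 0.6555i)
|110⟩: (0.03132 + 0.8282i)(0.4401 - 0.3948i)(-0.1925) = (-0.0656 - 0.06778i)
|111⟩: (0.03132 + 0.8282i)(0.4401 - 0.3948i)(0.9813) = (0.3344 + 0.3455i)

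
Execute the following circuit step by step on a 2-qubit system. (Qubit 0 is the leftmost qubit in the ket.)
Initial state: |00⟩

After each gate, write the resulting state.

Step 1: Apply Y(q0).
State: i|10⟩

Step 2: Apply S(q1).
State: i|10⟩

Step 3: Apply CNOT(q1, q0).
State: i|10⟩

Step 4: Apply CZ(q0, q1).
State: i|10⟩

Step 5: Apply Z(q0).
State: -i|10⟩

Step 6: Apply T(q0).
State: (1/√2 - (1/√2)i)|10⟩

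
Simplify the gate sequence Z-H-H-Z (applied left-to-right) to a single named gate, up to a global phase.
I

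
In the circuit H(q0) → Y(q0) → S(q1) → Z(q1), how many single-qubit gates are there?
4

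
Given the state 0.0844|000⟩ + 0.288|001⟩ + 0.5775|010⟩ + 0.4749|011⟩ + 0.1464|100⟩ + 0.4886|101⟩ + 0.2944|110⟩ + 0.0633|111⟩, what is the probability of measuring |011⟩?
0.2255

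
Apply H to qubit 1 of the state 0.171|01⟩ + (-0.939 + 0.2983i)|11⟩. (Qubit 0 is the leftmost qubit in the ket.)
0.1209|00⟩ - 0.1209|01⟩ + (-0.664 + 0.2109i)|10⟩ + (0.664 - 0.2109i)|11⟩

H on qubit 1 mixes each pair of kets that differ only in qubit 1: amplitudes (a, b) of (|…0…⟩, |…1…⟩) become ((a + b)/√2, (a − b)/√2). Kets absent from the input have amplitude 0.
(|00⟩, |01⟩): (a, b) = (0, 0.171) → (0.1209, -0.1209)
(|10⟩, |11⟩): (a, b) = (0, (-0.939 + 0.2983i)) → ((-0.664 + 0.2109i), (0.664 - 0.2109i))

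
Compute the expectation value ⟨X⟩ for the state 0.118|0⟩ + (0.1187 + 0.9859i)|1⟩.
0.02801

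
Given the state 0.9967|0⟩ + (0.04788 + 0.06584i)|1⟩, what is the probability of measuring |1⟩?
0.006627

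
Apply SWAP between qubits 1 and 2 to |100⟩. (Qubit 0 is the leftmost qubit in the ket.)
|100⟩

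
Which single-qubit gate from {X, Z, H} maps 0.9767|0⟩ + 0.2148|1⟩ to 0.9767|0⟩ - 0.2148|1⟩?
Z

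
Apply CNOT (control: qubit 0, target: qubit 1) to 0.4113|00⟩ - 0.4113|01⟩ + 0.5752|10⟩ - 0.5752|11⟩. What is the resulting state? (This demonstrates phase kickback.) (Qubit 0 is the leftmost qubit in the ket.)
0.4113|00⟩ - 0.4113|01⟩ - 0.5752|10⟩ + 0.5752|11⟩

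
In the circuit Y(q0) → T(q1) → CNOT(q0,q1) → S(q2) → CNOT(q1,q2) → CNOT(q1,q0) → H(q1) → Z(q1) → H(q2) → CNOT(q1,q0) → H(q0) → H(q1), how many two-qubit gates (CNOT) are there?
4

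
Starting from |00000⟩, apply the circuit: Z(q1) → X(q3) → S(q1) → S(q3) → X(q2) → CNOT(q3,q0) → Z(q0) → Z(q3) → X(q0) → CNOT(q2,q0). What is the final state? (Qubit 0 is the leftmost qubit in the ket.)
i|10110⟩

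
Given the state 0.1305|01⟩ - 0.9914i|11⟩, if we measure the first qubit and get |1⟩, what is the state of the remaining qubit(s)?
-i|1⟩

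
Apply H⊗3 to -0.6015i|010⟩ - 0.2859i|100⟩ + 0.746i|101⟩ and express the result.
-0.04999i|000⟩ - 0.5775i|001⟩ + 0.3753i|010⟩ - 0.1522i|011⟩ - 0.3753i|100⟩ + 0.1522i|101⟩ + 0.04999i|110⟩ + 0.5775i|111⟩

H⊗3 gives amp(|y⟩) = (1/2√2) Σ_x (−1)^(x·y) amp(|x⟩), where x·y is the number of positions in which both x and y have a 1.
|000⟩: (-0.6015i - 0.2859i + 0.746i)/(2√2) = -0.04999i
|001⟩: (-0.6015i - 0.2859i - 0.746i)/(2√2) = -0.5775i
|010⟩: (0.6015i - 0.2859i + 0.746i)/(2√2) = 0.3753i
|011⟩: (0.6015i - 0.2859i - 0.746i)/(2√2) = -0.1522i
|100⟩: (-0.6015i + 0.2859i - 0.746i)/(2√2) = -0.3753i
|101⟩: (-0.6015i + 0.2859i + 0.746i)/(2√2) = 0.1522i
|110⟩: (0.6015i + 0.2859i - 0.746i)/(2√2) = 0.04999i
|111⟩: (0.6015i + 0.2859i + 0.746i)/(2√2) = 0.5775i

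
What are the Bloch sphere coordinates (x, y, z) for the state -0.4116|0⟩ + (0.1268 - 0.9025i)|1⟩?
(-0.1044, 0.7429, -0.6612)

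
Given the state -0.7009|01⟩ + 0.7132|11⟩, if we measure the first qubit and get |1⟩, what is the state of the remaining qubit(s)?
|1⟩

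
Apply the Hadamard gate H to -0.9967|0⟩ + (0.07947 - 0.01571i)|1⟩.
(-0.6486 - 0.01111i)|0⟩ + (-0.761 + 0.01111i)|1⟩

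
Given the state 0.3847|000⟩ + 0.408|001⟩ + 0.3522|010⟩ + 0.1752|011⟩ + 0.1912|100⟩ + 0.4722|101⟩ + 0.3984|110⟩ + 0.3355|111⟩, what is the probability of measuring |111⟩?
0.1126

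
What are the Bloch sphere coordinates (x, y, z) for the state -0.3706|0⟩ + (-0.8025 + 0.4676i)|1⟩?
(0.5948, -0.3466, -0.7253)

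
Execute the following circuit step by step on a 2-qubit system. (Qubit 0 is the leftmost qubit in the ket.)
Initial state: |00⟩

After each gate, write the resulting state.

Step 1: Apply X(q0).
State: |10⟩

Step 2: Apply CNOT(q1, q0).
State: |10⟩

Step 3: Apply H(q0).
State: 1/√2|00⟩ - 1/√2|10⟩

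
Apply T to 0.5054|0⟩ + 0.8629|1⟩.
0.5054|0⟩ + (0.6102 + 0.6102i)|1⟩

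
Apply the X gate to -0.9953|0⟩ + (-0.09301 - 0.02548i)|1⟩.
(-0.09301 - 0.02548i)|0⟩ - 0.9953|1⟩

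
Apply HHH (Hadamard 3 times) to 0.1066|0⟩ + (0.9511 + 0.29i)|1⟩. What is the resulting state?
(0.7479 + 0.2051i)|0⟩ + (-0.5972 - 0.2051i)|1⟩

H² = I, so H^3 = H: a single Hadamard. With (a, b) = (0.1066, (0.9511 + 0.29i)), H gives ((a + b)/√2, (a − b)/√2) = ((0.7479 + 0.2051i), (-0.5972 - 0.2051i)).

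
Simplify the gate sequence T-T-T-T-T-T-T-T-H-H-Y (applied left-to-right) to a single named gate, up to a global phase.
Y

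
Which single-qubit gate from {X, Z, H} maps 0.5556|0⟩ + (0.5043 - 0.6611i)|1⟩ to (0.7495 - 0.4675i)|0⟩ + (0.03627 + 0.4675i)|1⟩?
H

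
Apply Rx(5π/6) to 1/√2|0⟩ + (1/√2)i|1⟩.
0.866|0⟩ - (1/2)i|1⟩

Rx(5π/6) = [[cos(θ/2), −i·sin(θ/2)], [−i·sin(θ/2), cos(θ/2)]]; θ = 5π/6, cos(θ/2) ≈ 0.258819, sin(θ/2) ≈ 0.965926.
With a = amp(|0⟩) = 1/√2 and b = amp(|1⟩) = (1/√2)i:
new amp(|0⟩) = (0.258819)·a + (-0.965926i)·b = 0.866
new amp(|1⟩) = (-0.965926i)·a + (0.258819)·b = -(1/2)i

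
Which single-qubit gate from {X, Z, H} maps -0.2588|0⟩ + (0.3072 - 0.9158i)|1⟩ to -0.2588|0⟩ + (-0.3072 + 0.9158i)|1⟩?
Z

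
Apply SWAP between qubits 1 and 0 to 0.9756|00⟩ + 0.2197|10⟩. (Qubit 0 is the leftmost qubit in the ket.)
0.9756|00⟩ + 0.2197|01⟩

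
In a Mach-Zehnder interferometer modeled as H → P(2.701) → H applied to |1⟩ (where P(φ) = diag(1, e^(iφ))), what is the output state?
(0.9522 - 0.2132i)|0⟩ + (0.04775 + 0.2132i)|1⟩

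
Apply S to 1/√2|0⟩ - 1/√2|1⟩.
1/√2|0⟩ - (1/√2)i|1⟩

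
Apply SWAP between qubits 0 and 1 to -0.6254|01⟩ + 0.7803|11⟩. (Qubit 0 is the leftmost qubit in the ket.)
-0.6254|10⟩ + 0.7803|11⟩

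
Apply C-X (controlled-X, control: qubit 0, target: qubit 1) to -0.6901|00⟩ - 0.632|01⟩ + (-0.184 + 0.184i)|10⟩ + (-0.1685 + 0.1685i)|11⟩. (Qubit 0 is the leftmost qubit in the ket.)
-0.6901|00⟩ - 0.632|01⟩ + (-0.1685 + 0.1685i)|10⟩ + (-0.184 + 0.184i)|11⟩

C-X leaves the control-|0⟩ kets |00⟩, |01⟩ unchanged and applies X to qubit 1 on the control-|1⟩ pair (|10⟩, |11⟩).
X = [[0, 1], [1, 0]].
With a = amp(|10⟩) = (-0.184 + 0.184i) and b = amp(|11⟩) = (-0.1685 + 0.1685i):
new amp(|10⟩) = (1)·b = (-0.1685 + 0.1685i)
new amp(|11⟩) = (1)·a = (-0.184 + 0.184i)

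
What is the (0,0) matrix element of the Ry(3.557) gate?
-0.2062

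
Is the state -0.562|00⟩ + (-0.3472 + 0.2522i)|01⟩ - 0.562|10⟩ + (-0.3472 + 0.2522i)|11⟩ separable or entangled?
Separable

Writing the state as a|00⟩ + b|01⟩ + c|10⟩ + d|11⟩, it is a product state iff ad − bc = 0.
Here (a, b, c, d) = (-0.562, (-0.3472 + 0.2522i), -0.562, (-0.3472 + 0.2522i)): ad − bc = (-0.562)(-0.3472 + 0.2522i) − (-0.3472 + 0.2522i)(-0.562) = 0, so the state is separable.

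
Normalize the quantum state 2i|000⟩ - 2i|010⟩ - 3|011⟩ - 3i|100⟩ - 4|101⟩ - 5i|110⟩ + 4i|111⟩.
0.2195i|000⟩ - 0.2195i|010⟩ - 0.3293|011⟩ - 0.3293i|100⟩ - 0.4391|101⟩ - 0.5488i|110⟩ + 0.4391i|111⟩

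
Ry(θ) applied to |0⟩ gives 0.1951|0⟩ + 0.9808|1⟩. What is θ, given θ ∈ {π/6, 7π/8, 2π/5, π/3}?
7π/8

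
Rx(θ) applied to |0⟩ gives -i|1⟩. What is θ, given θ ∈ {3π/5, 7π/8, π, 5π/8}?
π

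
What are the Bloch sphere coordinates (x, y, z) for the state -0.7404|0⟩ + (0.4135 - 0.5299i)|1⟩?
(-0.6123, 0.7847, 0.09642)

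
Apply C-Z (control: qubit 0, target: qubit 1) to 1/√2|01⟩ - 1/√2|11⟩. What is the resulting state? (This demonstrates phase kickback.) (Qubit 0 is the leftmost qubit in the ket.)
1/√2|01⟩ + 1/√2|11⟩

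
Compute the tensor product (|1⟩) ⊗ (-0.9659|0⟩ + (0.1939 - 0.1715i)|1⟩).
-0.9659|10⟩ + (0.1939 - 0.1715i)|11⟩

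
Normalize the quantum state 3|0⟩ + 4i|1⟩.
0.6|0⟩ + 0.8i|1⟩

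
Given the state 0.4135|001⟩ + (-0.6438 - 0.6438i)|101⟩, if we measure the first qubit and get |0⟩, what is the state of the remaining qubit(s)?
|01⟩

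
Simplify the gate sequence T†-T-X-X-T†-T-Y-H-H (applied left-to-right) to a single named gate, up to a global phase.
Y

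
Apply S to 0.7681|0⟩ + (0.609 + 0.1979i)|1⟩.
0.7681|0⟩ + (-0.1979 + 0.609i)|1⟩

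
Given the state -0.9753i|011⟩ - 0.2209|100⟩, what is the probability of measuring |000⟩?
0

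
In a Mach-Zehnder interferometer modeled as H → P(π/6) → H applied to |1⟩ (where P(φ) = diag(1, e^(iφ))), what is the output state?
(0.06699 - 0.25i)|0⟩ + (0.933 + 0.25i)|1⟩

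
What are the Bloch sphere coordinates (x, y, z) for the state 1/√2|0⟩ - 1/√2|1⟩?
(-1, 0, 0)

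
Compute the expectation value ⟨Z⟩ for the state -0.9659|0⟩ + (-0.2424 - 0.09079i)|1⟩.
0.866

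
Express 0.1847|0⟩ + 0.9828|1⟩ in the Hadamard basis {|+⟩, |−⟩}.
0.8255|+⟩ - 0.5643|−⟩

With |ψ⟩ = α|0⟩ + β|1⟩, the Hadamard-basis coefficients are ⟨+|ψ⟩ = (α + β)/√2 and ⟨−|ψ⟩ = (α − β)/√2.
Here α = 0.1847, β = 0.9828: (α + β)/√2 = 0.8255, (α − β)/√2 = -0.5643.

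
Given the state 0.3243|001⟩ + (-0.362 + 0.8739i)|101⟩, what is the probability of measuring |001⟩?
0.1052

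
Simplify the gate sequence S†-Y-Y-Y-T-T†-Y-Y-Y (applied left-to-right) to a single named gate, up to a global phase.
S†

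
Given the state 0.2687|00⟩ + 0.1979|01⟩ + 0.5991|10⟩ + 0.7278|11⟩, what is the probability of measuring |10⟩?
0.3589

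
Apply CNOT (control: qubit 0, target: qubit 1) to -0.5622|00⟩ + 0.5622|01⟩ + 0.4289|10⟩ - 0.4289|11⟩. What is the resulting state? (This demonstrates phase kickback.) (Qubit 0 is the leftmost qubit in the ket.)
-0.5622|00⟩ + 0.5622|01⟩ - 0.4289|10⟩ + 0.4289|11⟩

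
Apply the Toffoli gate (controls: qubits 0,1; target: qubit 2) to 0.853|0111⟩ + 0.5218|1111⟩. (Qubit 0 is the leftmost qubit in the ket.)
0.853|0111⟩ + 0.5218|1101⟩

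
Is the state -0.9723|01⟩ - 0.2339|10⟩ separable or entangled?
Entangled

Writing the state as a|00⟩ + b|01⟩ + c|10⟩ + d|11⟩, it is a product state iff ad − bc = 0.
Here (a, b, c, d) = (0, -0.9723, -0.2339, 0): ad − bc = (0)(0) − (-0.9723)(-0.2339) = -0.2274 ≠ 0, so the state is entangled.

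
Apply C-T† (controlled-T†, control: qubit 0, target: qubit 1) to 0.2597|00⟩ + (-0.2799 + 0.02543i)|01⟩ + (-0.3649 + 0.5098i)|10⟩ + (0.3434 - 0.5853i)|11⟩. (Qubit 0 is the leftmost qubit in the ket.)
0.2597|00⟩ + (-0.2799 + 0.02543i)|01⟩ + (-0.3649 + 0.5098i)|10⟩ + (-0.171 - 0.6567i)|11⟩

C-T† leaves the control-|0⟩ kets |00⟩, |01⟩ unchanged and applies T† to qubit 1 on the control-|1⟩ pair (|10⟩, |11⟩).
T† = [[1, 0], [0, (1/√2 - (1/√2)i)]].
With a = amp(|10⟩) = (-0.3649 + 0.5098i) and b = amp(|11⟩) = (0.3434 - 0.5853i):
new amp(|10⟩) = (1)·a = (-0.3649 + 0.5098i)
new amp(|11⟩) = (1/√2 - (1/√2)i)·b = (-0.171 - 0.6567i)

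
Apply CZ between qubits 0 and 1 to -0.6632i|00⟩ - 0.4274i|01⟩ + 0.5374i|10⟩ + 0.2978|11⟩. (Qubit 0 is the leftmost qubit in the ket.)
-0.6632i|00⟩ - 0.4274i|01⟩ + 0.5374i|10⟩ - 0.2978|11⟩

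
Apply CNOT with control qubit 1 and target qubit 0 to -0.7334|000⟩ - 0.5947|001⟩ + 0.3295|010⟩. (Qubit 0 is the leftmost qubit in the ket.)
-0.7334|000⟩ - 0.5947|001⟩ + 0.3295|110⟩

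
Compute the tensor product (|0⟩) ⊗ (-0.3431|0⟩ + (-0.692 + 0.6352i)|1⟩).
-0.3431|00⟩ + (-0.692 + 0.6352i)|01⟩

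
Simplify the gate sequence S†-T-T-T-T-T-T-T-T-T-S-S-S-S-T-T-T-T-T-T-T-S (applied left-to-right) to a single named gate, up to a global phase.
I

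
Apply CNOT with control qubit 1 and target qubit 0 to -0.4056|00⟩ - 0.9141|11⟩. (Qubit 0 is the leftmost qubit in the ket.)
-0.4056|00⟩ - 0.9141|01⟩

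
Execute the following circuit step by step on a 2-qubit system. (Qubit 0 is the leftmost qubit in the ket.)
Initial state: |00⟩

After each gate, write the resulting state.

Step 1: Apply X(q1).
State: |01⟩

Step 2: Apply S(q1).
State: i|01⟩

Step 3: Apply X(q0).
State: i|11⟩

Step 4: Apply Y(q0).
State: |01⟩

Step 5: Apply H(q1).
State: 1/√2|00⟩ - 1/√2|01⟩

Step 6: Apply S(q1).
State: 1/√2|00⟩ - (1/√2)i|01⟩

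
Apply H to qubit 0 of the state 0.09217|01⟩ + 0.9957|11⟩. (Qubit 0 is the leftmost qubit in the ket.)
0.7692|01⟩ - 0.6389|11⟩

H on qubit 0 mixes each pair of kets that differ only in qubit 0: amplitudes (a, b) of (|…0…⟩, |…1…⟩) become ((a + b)/√2, (a − b)/√2). Kets absent from the input have amplitude 0.
(|01⟩, |11⟩): (a, b) = (0.09217, 0.9957) → (0.7692, -0.6389)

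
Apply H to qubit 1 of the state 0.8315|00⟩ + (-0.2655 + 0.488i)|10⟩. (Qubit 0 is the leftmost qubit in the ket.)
0.588|00⟩ + 0.588|01⟩ + (-0.1877 + 0.3451i)|10⟩ + (-0.1877 + 0.3451i)|11⟩

H on qubit 1 mixes each pair of kets that differ only in qubit 1: amplitudes (a, b) of (|…0…⟩, |…1…⟩) become ((a + b)/√2, (a − b)/√2). Kets absent from the input have amplitude 0.
(|00⟩, |01⟩): (a, b) = (0.8315, 0) → (0.588, 0.588)
(|10⟩, |11⟩): (a, b) = ((-0.2655 + 0.488i), 0) → ((-0.1877 + 0.3451i), (-0.1877 + 0.3451i))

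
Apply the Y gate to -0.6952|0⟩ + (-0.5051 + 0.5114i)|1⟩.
(0.5114 + 0.5051i)|0⟩ - 0.6952i|1⟩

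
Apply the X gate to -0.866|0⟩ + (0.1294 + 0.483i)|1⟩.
(0.1294 + 0.483i)|0⟩ - 0.866|1⟩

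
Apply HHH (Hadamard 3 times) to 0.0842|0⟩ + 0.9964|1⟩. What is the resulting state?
0.7641|0⟩ - 0.645|1⟩

H² = I, so H^3 = H: a single Hadamard. With (a, b) = (0.0842, 0.9964), H gives ((a + b)/√2, (a − b)/√2) = (0.7641, -0.645).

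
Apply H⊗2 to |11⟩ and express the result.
1/2|00⟩ - 1/2|01⟩ - 1/2|10⟩ + 1/2|11⟩

H⊗2 gives amp(|y⟩) = (1/2) Σ_x (−1)^(x·y) amp(|x⟩), where x·y is the number of positions in which both x and y have a 1.
|00⟩: (1)/2 = 1/2
|01⟩: (-1)/2 = -1/2
|10⟩: (-1)/2 = -1/2
|11⟩: (1)/2 = 1/2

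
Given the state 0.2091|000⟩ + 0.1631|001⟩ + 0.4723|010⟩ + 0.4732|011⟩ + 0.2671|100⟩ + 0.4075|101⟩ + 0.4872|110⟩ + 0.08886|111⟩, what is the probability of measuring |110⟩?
0.2374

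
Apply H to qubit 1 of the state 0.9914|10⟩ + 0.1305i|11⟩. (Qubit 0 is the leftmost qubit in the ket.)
(0.701 + 0.09228i)|10⟩ + (0.701 - 0.09228i)|11⟩

H on qubit 1 mixes each pair of kets that differ only in qubit 1: amplitudes (a, b) of (|…0…⟩, |…1…⟩) become ((a + b)/√2, (a − b)/√2). Kets absent from the input have amplitude 0.
(|10⟩, |11⟩): (a, b) = (0.9914, 0.1305i) → ((0.701 + 0.09228i), (0.701 - 0.09228i))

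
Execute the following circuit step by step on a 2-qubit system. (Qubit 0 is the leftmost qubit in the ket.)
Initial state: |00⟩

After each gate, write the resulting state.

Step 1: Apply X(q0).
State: |10⟩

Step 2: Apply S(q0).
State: i|10⟩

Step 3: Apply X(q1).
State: i|11⟩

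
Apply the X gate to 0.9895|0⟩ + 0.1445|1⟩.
0.1445|0⟩ + 0.9895|1⟩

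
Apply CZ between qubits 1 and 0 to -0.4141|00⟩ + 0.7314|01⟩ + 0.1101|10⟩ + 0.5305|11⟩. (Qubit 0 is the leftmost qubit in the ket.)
-0.4141|00⟩ + 0.7314|01⟩ + 0.1101|10⟩ - 0.5305|11⟩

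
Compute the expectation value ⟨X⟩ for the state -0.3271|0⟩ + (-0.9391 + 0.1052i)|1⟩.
0.6144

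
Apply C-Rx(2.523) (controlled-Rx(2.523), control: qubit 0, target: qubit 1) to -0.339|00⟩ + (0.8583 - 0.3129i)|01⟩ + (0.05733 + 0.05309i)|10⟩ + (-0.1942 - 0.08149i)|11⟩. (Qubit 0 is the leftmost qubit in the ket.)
-0.339|00⟩ + (0.8583 - 0.3129i)|01⟩ + (-0.06017 + 0.2011i)|10⟩ + (-0.008541 - 0.07941i)|11⟩

C-Rx(2.523) leaves the control-|0⟩ kets |00⟩, |01⟩ unchanged and applies Rx(2.523) to qubit 1 on the control-|1⟩ pair (|10⟩, |11⟩).
Rx(2.523) = [[cos(θ/2), −i·sin(θ/2)], [−i·sin(θ/2), cos(θ/2)]]; θ = 2.523, cos(θ/2) ≈ 0.304388, sin(θ/2) ≈ 0.952548.
With a = amp(|10⟩) = (0.05733 + 0.05309i) and b = amp(|11⟩) = (-0.1942 - 0.08149i):
new amp(|10⟩) = (0.304388)·a + (-0.952548i)·b = (-0.06017 + 0.2011i)
new amp(|11⟩) = (-0.952548i)·a + (0.304388)·b = (-0.008541 - 0.07941i)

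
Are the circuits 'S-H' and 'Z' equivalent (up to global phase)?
No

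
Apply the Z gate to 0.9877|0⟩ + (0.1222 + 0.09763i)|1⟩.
0.9877|0⟩ + (-0.1222 - 0.09763i)|1⟩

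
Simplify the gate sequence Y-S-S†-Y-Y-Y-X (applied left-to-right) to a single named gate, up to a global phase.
X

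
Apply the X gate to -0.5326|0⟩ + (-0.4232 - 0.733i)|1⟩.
(-0.4232 - 0.733i)|0⟩ - 0.5326|1⟩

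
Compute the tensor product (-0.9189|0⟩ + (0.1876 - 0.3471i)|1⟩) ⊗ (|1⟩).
-0.9189|01⟩ + (0.1876 - 0.3471i)|11⟩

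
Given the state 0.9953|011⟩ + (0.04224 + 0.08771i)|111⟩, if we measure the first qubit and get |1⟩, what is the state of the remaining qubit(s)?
(0.4339 + 0.901i)|11⟩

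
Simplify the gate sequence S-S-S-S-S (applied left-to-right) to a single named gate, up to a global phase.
S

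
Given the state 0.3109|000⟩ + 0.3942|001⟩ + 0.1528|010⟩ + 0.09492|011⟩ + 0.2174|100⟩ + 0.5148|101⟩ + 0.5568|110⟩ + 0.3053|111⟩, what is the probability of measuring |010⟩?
0.02335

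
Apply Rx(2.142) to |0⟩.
0.4792|0⟩ - 0.8777i|1⟩

Rx(2.142) = [[cos(θ/2), −i·sin(θ/2)], [−i·sin(θ/2), cos(θ/2)]]; θ = 2.142, cos(θ/2) ≈ 0.479247, sin(θ/2) ≈ 0.87768.
With a = amp(|0⟩) = 1 and b = amp(|1⟩) = 0:
new amp(|0⟩) = (0.479247)·a + (-0.87768i)·b = 0.4792
new amp(|1⟩) = (-0.87768i)·a + (0.479247)·b = -0.8777i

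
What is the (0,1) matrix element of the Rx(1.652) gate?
-0.7352i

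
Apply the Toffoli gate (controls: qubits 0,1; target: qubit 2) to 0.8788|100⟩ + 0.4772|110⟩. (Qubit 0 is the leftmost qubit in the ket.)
0.8788|100⟩ + 0.4772|111⟩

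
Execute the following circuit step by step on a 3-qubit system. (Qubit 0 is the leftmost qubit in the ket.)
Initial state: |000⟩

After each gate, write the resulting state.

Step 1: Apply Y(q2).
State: i|001⟩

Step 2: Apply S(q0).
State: i|001⟩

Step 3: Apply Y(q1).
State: -|011⟩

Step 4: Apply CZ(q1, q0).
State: -|011⟩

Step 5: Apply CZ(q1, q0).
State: -|011⟩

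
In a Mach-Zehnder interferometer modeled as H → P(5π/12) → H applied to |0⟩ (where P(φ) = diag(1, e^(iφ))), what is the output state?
(0.6294 + 0.483i)|0⟩ + (0.3706 - 0.483i)|1⟩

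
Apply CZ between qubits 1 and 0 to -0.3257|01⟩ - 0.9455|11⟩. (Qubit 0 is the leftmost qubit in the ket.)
-0.3257|01⟩ + 0.9455|11⟩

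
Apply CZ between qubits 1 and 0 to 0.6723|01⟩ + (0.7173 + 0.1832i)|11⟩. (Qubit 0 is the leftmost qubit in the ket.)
0.6723|01⟩ + (-0.7173 - 0.1832i)|11⟩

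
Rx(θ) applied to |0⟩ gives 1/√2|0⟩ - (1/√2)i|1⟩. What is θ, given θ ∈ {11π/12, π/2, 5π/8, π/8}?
π/2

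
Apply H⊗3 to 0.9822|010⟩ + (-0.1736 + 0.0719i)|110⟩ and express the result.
(0.2859 + 0.02542i)|000⟩ + (0.2859 + 0.02542i)|001⟩ + (-0.2859 - 0.02542i)|010⟩ + (-0.2859 - 0.02542i)|011⟩ + (0.4086 - 0.02542i)|100⟩ + (0.4086 - 0.02542i)|101⟩ + (-0.4086 + 0.02542i)|110⟩ + (-0.4086 + 0.02542i)|111⟩

H⊗3 gives amp(|y⟩) = (1/2√2) Σ_x (−1)^(x·y) amp(|x⟩), where x·y is the number of positions in which both x and y have a 1.
|000⟩: (0.9822 + (-0.1736 + 0.0719i))/(2√2) = (0.2859 + 0.02542i)
|001⟩: (0.9822 + (-0.1736 + 0.0719i))/(2√2) = (0.2859 + 0.02542i)
|010⟩: (-0.9822 - (-0.1736 + 0.0719i))/(2√2) = (-0.2859 - 0.02542i)
|011⟩: (-0.9822 - (-0.1736 + 0.0719i))/(2√2) = (-0.2859 - 0.02542i)
|100⟩: (0.9822 - (-0.1736 + 0.0719i))/(2√2) = (0.4086 - 0.02542i)
|101⟩: (0.9822 - (-0.1736 + 0.0719i))/(2√2) = (0.4086 - 0.02542i)
|110⟩: (-0.9822 + (-0.1736 + 0.0719i))/(2√2) = (-0.4086 + 0.02542i)
|111⟩: (-0.9822 + (-0.1736 + 0.0719i))/(2√2) = (-0.4086 + 0.02542i)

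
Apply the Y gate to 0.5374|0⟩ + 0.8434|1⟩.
-0.8434i|0⟩ + 0.5374i|1⟩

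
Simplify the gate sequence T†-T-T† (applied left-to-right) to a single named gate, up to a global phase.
T†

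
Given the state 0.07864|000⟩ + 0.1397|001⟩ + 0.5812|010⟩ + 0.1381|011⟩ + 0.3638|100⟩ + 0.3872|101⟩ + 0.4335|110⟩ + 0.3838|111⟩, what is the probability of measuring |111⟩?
0.1473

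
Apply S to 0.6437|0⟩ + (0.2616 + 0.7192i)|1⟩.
0.6437|0⟩ + (-0.7192 + 0.2616i)|1⟩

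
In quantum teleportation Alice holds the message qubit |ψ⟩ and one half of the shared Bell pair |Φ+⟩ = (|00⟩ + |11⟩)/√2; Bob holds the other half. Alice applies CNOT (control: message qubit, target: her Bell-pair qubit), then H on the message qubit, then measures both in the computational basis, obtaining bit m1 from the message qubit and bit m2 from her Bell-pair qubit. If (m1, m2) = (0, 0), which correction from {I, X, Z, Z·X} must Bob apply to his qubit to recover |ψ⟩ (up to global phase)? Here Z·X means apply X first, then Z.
I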